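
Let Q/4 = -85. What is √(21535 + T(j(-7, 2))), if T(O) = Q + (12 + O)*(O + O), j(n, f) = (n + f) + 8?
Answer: 3*√2365 ≈ 145.89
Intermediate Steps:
Q = -340 (Q = 4*(-85) = -340)
j(n, f) = 8 + f + n (j(n, f) = (f + n) + 8 = 8 + f + n)
T(O) = -340 + 2*O*(12 + O) (T(O) = -340 + (12 + O)*(O + O) = -340 + (12 + O)*(2*O) = -340 + 2*O*(12 + O))
√(21535 + T(j(-7, 2))) = √(21535 + (-340 + 2*(8 + 2 - 7)² + 24*(8 + 2 - 7))) = √(21535 + (-340 + 2*3² + 24*3)) = √(21535 + (-340 + 2*9 + 72)) = √(21535 + (-340 + 18 + 72)) = √(21535 - 250) = √21285 = 3*√2365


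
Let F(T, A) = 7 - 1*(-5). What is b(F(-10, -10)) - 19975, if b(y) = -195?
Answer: -20170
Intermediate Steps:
F(T, A) = 12 (F(T, A) = 7 + 5 = 12)
b(F(-10, -10)) - 19975 = -195 - 19975 = -20170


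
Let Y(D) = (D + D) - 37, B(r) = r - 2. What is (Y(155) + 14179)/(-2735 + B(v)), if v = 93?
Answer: -3613/661 ≈ -5.4660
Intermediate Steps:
B(r) = -2 + r
Y(D) = -37 + 2*D (Y(D) = 2*D - 37 = -37 + 2*D)
(Y(155) + 14179)/(-2735 + B(v)) = ((-37 + 2*155) + 14179)/(-2735 + (-2 + 93)) = ((-37 + 310) + 14179)/(-2735 + 91) = (273 + 14179)/(-2644) = 14452*(-1/2644) = -3613/661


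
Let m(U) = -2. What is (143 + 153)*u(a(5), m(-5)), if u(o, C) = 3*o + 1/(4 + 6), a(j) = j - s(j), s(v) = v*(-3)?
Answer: 88948/5 ≈ 17790.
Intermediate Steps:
s(v) = -3*v
a(j) = 4*j (a(j) = j - (-3)*j = j + 3*j = 4*j)
u(o, C) = ⅒ + 3*o (u(o, C) = 3*o + 1/10 = 3*o + ⅒ = ⅒ + 3*o)
(143 + 153)*u(a(5), m(-5)) = (143 + 153)*(⅒ + 3*(4*5)) = 296*(⅒ + 3*20) = 296*(⅒ + 60) = 296*(601/10) = 88948/5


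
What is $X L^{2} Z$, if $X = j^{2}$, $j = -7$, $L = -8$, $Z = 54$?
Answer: $169344$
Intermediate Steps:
$X = 49$ ($X = \left(-7\right)^{2} = 49$)
$X L^{2} Z = 49 \left(-8\right)^{2} \cdot 54 = 49 \cdot 64 \cdot 54 = 3136 \cdot 54 = 169344$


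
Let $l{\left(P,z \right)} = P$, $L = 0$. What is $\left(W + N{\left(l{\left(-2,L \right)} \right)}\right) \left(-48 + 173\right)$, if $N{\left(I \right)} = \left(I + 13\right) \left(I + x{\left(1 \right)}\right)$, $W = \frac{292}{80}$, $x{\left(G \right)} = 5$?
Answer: $\frac{18325}{4} \approx 4581.3$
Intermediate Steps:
$W = \frac{73}{20}$ ($W = 292 \cdot \frac{1}{80} = \frac{73}{20} \approx 3.65$)
$N{\left(I \right)} = \left(5 + I\right) \left(13 + I\right)$ ($N{\left(I \right)} = \left(I + 13\right) \left(I + 5\right) = \left(13 + I\right) \left(5 + I\right) = \left(5 + I\right) \left(13 + I\right)$)
$\left(W + N{\left(l{\left(-2,L \right)} \right)}\right) \left(-48 + 173\right) = \left(\frac{73}{20} + \left(65 + \left(-2\right)^{2} + 18 \left(-2\right)\right)\right) \left(-48 + 173\right) = \left(\frac{73}{20} + \left(65 + 4 - 36\right)\right) 125 = \left(\frac{73}{20} + 33\right) 125 = \frac{733}{20} \cdot 125 = \frac{18325}{4}$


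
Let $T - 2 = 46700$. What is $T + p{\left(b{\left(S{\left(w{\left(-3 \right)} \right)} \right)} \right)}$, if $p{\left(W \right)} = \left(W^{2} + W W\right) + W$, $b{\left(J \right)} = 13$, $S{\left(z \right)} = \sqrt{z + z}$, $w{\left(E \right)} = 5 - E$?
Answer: $47053$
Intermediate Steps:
$T = 46702$ ($T = 2 + 46700 = 46702$)
$S{\left(z \right)} = \sqrt{2} \sqrt{z}$ ($S{\left(z \right)} = \sqrt{2 z} = \sqrt{2} \sqrt{z}$)
$p{\left(W \right)} = W + 2 W^{2}$ ($p{\left(W \right)} = \left(W^{2} + W^{2}\right) + W = 2 W^{2} + W = W + 2 W^{2}$)
$T + p{\left(b{\left(S{\left(w{\left(-3 \right)} \right)} \right)} \right)} = 46702 + 13 \left(1 + 2 \cdot 13\right) = 46702 + 13 \left(1 + 26\right) = 46702 + 13 \cdot 27 = 46702 + 351 = 47053$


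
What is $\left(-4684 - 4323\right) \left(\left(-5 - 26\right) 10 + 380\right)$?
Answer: $-630490$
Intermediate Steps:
$\left(-4684 - 4323\right) \left(\left(-5 - 26\right) 10 + 380\right) = - 9007 \left(\left(-31\right) 10 + 380\right) = - 9007 \left(-310 + 380\right) = \left(-9007\right) 70 = -630490$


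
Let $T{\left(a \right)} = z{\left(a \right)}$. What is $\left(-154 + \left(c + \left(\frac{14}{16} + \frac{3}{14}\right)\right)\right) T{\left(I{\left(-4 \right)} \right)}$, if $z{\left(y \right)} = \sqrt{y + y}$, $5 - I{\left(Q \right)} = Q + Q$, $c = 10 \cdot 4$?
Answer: $- \frac{6323 \sqrt{26}}{56} \approx -575.73$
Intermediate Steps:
$c = 40$
$I{\left(Q \right)} = 5 - 2 Q$ ($I{\left(Q \right)} = 5 - \left(Q + Q\right) = 5 - 2 Q$)
$z{\left(y \right)} = \sqrt{2} \sqrt{y}$ ($z{\left(y \right)} = \sqrt{2 y} = \sqrt{2} \sqrt{y}$)
$T{\left(a \right)} = \sqrt{2} \sqrt{a}$
$\left(-154 + \left(c + \left(\frac{14}{16} + \frac{3}{14}\right)\right)\right) T{\left(I{\left(-4 \right)} \right)} = \left(-154 + \left(40 + \left(\frac{14}{16} + \frac{3}{14}\right)\right)\right) \sqrt{2} \sqrt{5 - -8} = \left(-154 + \left(40 + \left(14 \cdot \frac{1}{16} + 3 \cdot \frac{1}{14}\right)\right)\right) \sqrt{2} \sqrt{5 + 8} = \left(-154 + \left(40 + \left(\frac{7}{8} + \frac{3}{14}\right)\right)\right) \sqrt{2} \sqrt{13} = \left(-154 + \left(40 + \frac{61}{56}\right)\right) \sqrt{26} = \left(-154 + \frac{2301}{56}\right) \sqrt{26} = - \frac{6323 \sqrt{26}}{56}$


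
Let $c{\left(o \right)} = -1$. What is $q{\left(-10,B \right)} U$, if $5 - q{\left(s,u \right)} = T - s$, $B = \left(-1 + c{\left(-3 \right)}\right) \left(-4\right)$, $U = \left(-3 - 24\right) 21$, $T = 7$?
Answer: $6804$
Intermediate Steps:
$U = -567$ ($U = \left(-27\right) 21 = -567$)
$B = 8$ ($B = \left(-1 - 1\right) \left(-4\right) = \left(-2\right) \left(-4\right) = 8$)
$q{\left(s,u \right)} = -2 + s$ ($q{\left(s,u \right)} = 5 - \left(7 - s\right) = 5 + \left(-7 + s\right) = -2 + s$)
$q{\left(-10,B \right)} U = \left(-2 - 10\right) \left(-567\right) = \left(-12\right) \left(-567\right) = 6804$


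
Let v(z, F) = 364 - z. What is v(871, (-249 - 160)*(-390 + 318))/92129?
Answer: -507/92129 ≈ -0.0055032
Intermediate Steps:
v(871, (-249 - 160)*(-390 + 318))/92129 = (364 - 1*871)/92129 = (364 - 871)*(1/92129) = -507*1/92129 = -507/92129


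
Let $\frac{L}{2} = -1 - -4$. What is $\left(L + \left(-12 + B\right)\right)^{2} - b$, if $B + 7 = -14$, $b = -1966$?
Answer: $2695$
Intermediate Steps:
$B = -21$ ($B = -7 - 14 = -21$)
$L = 6$ ($L = 2 \left(-1 - -4\right) = 2 \left(-1 + 4\right) = 2 \cdot 3 = 6$)
$\left(L + \left(-12 + B\right)\right)^{2} - b = \left(6 - 33\right)^{2} - -1966 = \left(6 - 33\right)^{2} + 1966 = \left(-27\right)^{2} + 1966 = 729 + 1966 = 2695$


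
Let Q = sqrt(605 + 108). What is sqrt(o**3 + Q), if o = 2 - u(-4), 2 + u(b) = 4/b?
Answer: sqrt(125 + sqrt(713)) ≈ 12.317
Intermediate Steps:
u(b) = -2 + 4/b
o = 5 (o = 2 - (-2 + 4/(-4)) = 2 - (-2 + 4*(-1/4)) = 2 - (-2 - 1) = 2 - 1*(-3) = 2 + 3 = 5)
Q = sqrt(713) ≈ 26.702
sqrt(o**3 + Q) = sqrt(5**3 + sqrt(713)) = sqrt(125 + sqrt(713))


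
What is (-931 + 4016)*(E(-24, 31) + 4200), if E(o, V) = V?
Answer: 13052635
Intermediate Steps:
(-931 + 4016)*(E(-24, 31) + 4200) = (-931 + 4016)*(31 + 4200) = 3085*4231 = 13052635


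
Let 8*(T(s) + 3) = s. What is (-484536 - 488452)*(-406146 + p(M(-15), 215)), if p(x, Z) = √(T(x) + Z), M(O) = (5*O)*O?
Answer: 395175184248 - 243247*√5642 ≈ 3.9516e+11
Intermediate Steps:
M(O) = 5*O²
T(s) = -3 + s/8
p(x, Z) = √(-3 + Z + x/8) (p(x, Z) = √((-3 + x/8) + Z) = √(-3 + Z + x/8))
(-484536 - 488452)*(-406146 + p(M(-15), 215)) = (-484536 - 488452)*(-406146 + √(-48 + 2*(5*(-15)²) + 16*215)/4) = -972988*(-406146 + √(-48 + 2*(5*225) + 3440)/4) = -972988*(-406146 + √(-48 + 2*1125 + 3440)/4) = -972988*(-406146 + √(-48 + 2250 + 3440)/4) = -972988*(-406146 + √5642/4) = 395175184248 - 243247*√5642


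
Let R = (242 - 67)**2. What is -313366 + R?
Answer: -282741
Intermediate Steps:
R = 30625 (R = 175**2 = 30625)
-313366 + R = -313366 + 30625 = -282741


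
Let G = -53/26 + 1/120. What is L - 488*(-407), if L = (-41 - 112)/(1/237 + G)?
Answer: 49607908288/249673 ≈ 1.9869e+5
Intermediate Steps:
G = -3167/1560 (G = -53*1/26 + 1*(1/120) = -53/26 + 1/120 = -3167/1560 ≈ -2.0301)
L = 18855720/249673 (L = (-41 - 112)/(1/237 - 3167/1560) = -153/(1/237 - 3167/1560) = -153/(-249673/123240) = -153*(-123240/249673) = 18855720/249673 ≈ 75.522)
L - 488*(-407) = 18855720/249673 - 488*(-407) = 18855720/249673 + 198616 = 49607908288/249673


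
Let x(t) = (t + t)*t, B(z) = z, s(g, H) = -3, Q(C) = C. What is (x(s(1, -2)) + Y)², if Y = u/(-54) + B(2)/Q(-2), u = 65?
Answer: 727609/2916 ≈ 249.52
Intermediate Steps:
Y = -119/54 (Y = 65/(-54) + 2/(-2) = 65*(-1/54) + 2*(-½) = -65/54 - 1 = -119/54 ≈ -2.2037)
x(t) = 2*t² (x(t) = (2*t)*t = 2*t²)
(x(s(1, -2)) + Y)² = (2*(-3)² - 119/54)² = (2*9 - 119/54)² = (18 - 119/54)² = (853/54)² = 727609/2916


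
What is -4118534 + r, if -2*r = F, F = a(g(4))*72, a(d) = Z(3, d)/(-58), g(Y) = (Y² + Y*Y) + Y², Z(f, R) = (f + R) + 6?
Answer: -119436460/29 ≈ -4.1185e+6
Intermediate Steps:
Z(f, R) = 6 + R + f (Z(f, R) = (R + f) + 6 = 6 + R + f)
g(Y) = 3*Y² (g(Y) = (Y² + Y²) + Y² = 2*Y² + Y² = 3*Y²)
a(d) = -9/58 - d/58 (a(d) = (6 + d + 3)/(-58) = (9 + d)*(-1/58) = -9/58 - d/58)
F = -2052/29 (F = (-9/58 - 3*4²/58)*72 = (-9/58 - 3*16/58)*72 = (-9/58 - 1/58*48)*72 = (-9/58 - 24/29)*72 = -57/58*72 = -2052/29 ≈ -70.759)
r = 1026/29 (r = -½*(-2052/29) = 1026/29 ≈ 35.379)
-4118534 + r = -4118534 + 1026/29 = -119436460/29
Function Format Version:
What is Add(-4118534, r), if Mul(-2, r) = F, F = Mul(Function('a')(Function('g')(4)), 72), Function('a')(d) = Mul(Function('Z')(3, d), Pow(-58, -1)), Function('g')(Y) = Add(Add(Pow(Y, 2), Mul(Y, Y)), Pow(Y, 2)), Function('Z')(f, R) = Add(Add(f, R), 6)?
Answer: Rational(-119436460, 29) ≈ -4.1185e+6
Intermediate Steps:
Function('Z')(f, R) = Add(6, R, f) (Function('Z')(f, R) = Add(Add(R, f), 6) = Add(6, R, f))
Function('g')(Y) = Mul(3, Pow(Y, 2)) (Function('g')(Y) = Add(Add(Pow(Y, 2), Pow(Y, 2)), Pow(Y, 2)) = Add(Mul(2, Pow(Y, 2)), Pow(Y, 2)) = Mul(3, Pow(Y, 2)))
Function('a')(d) = Add(Rational(-9, 58), Mul(Rational(-1, 58), d)) (Function('a')(d) = Mul(Add(6, d, 3), Pow(-58, -1)) = Mul(Add(9, d), Rational(-1, 58)) = Add(Rational(-9, 58), Mul(Rational(-1, 58), d)))
F = Rational(-2052, 29) (F = Mul(Add(Rational(-9, 58), Mul(Rational(-1, 58), Mul(3, Pow(4, 2)))), 72) = Mul(Add(Rational(-9, 58), Mul(Rational(-1, 58), Mul(3, 16))), 72) = Mul(Add(Rational(-9, 58), Mul(Rational(-1, 58), 48)), 72) = Mul(Add(Rational(-9, 58), Rational(-24, 29)), 72) = Mul(Rational(-57, 58), 72) = Rational(-2052, 29) ≈ -70.759)
r = Rational(1026, 29) (r = Mul(Rational(-1, 2), Rational(-2052, 29)) = Rational(1026, 29) ≈ 35.379)
Add(-4118534, r) = Add(-4118534, Rational(1026, 29)) = Rational(-119436460, 29)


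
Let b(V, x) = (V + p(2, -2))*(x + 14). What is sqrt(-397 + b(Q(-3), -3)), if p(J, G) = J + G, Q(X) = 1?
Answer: I*sqrt(386) ≈ 19.647*I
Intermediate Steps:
p(J, G) = G + J
b(V, x) = V*(14 + x) (b(V, x) = (V + (-2 + 2))*(x + 14) = (V + 0)*(14 + x) = V*(14 + x))
sqrt(-397 + b(Q(-3), -3)) = sqrt(-397 + 1*(14 - 3)) = sqrt(-397 + 1*11) = sqrt(-397 + 11) = sqrt(-386) = I*sqrt(386)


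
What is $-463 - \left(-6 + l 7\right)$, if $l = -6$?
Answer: $-415$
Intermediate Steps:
$-463 - \left(-6 + l 7\right) = -463 - \left(-6 - 42\right) = -463 - -48 = -463 + 48 = -415$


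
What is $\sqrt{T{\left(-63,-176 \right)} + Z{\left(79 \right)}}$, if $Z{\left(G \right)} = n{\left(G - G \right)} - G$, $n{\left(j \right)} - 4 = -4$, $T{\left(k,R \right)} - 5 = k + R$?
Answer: $i \sqrt{313} \approx 17.692 i$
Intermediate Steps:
$T{\left(k,R \right)} = 5 + R + k$ ($T{\left(k,R \right)} = 5 + \left(k + R\right) = 5 + \left(R + k\right) = 5 + R + k$)
$n{\left(j \right)} = 0$ ($n{\left(j \right)} = 4 - 4 = 0$)
$Z{\left(G \right)} = - G$ ($Z{\left(G \right)} = 0 - G = - G$)
$\sqrt{T{\left(-63,-176 \right)} + Z{\left(79 \right)}} = \sqrt{\left(5 - 176 - 63\right) - 79} = \sqrt{-234 - 79} = \sqrt{-313} = i \sqrt{313}$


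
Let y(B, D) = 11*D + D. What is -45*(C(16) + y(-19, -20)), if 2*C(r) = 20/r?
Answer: 86175/8 ≈ 10772.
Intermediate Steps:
y(B, D) = 12*D
C(r) = 10/r (C(r) = (20/r)/2 = 10/r)
-45*(C(16) + y(-19, -20)) = -45*(10/16 + 12*(-20)) = -45*(10*(1/16) - 240) = -45*(5/8 - 240) = -45*(-1915/8) = 86175/8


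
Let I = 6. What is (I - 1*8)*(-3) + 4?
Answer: 10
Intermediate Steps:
(I - 1*8)*(-3) + 4 = (6 - 1*8)*(-3) + 4 = (6 - 8)*(-3) + 4 = -2*(-3) + 4 = 6 + 4 = 10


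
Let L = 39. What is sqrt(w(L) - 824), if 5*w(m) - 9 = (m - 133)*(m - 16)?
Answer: 3*I*sqrt(3485)/5 ≈ 35.42*I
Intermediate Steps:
w(m) = 9/5 + (-133 + m)*(-16 + m)/5 (w(m) = 9/5 + ((m - 133)*(m - 16))/5 = 9/5 + ((-133 + m)*(-16 + m))/5 = 9/5 + (-133 + m)*(-16 + m)/5)
sqrt(w(L) - 824) = sqrt((2137/5 - 149/5*39 + (1/5)*39**2) - 824) = sqrt((2137/5 - 5811/5 + (1/5)*1521) - 824) = sqrt((2137/5 - 5811/5 + 1521/5) - 824) = sqrt(-2153/5 - 824) = sqrt(-6273/5) = 3*I*sqrt(3485)/5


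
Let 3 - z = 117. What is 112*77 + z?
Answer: 8510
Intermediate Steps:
z = -114 (z = 3 - 1*117 = 3 - 117 = -114)
112*77 + z = 112*77 - 114 = 8624 - 114 = 8510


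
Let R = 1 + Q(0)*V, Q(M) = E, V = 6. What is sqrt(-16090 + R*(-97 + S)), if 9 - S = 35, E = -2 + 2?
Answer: I*sqrt(16213) ≈ 127.33*I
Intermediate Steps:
E = 0
S = -26 (S = 9 - 1*35 = 9 - 35 = -26)
Q(M) = 0
R = 1 (R = 1 + 0*6 = 1 + 0 = 1)
sqrt(-16090 + R*(-97 + S)) = sqrt(-16090 + 1*(-97 - 26)) = sqrt(-16090 + 1*(-123)) = sqrt(-16090 - 123) = sqrt(-16213) = I*sqrt(16213)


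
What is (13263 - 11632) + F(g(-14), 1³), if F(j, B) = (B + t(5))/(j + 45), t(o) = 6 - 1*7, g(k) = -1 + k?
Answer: 1631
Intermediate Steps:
t(o) = -1 (t(o) = 6 - 7 = -1)
F(j, B) = (-1 + B)/(45 + j) (F(j, B) = (B - 1)/(j + 45) = (-1 + B)/(45 + j))
(13263 - 11632) + F(g(-14), 1³) = (13263 - 11632) + (-1 + 1³)/(45 + (-1 - 14)) = 1631 + (-1 + 1)/(45 - 15) = 1631 + 0/30 = 1631 + (1/30)*0 = 1631 + 0 = 1631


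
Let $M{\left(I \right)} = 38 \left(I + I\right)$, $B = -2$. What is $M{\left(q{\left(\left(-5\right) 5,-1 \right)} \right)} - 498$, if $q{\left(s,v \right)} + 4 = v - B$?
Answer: $-726$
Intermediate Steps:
$q{\left(s,v \right)} = -2 + v$ ($q{\left(s,v \right)} = -4 + \left(v - -2\right) = -4 + \left(v + 2\right) = -4 + \left(2 + v\right) = -2 + v$)
$M{\left(I \right)} = 76 I$ ($M{\left(I \right)} = 38 \cdot 2 I = 76 I$)
$M{\left(q{\left(\left(-5\right) 5,-1 \right)} \right)} - 498 = 76 \left(-2 - 1\right) - 498 = 76 \left(-3\right) - 498 = -228 - 498 = -726$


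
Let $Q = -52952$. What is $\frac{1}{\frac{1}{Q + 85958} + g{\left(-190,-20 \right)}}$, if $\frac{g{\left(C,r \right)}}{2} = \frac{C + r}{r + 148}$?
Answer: $- \frac{528096}{1732799} \approx -0.30476$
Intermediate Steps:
$g{\left(C,r \right)} = \frac{2 \left(C + r\right)}{148 + r}$ ($g{\left(C,r \right)} = 2 \frac{C + r}{r + 148} = 2 \frac{C + r}{148 + r} = \frac{2 \left(C + r\right)}{148 + r}$)
$\frac{1}{\frac{1}{Q + 85958} + g{\left(-190,-20 \right)}} = \frac{1}{\frac{1}{-52952 + 85958} + \frac{2 \left(-190 - 20\right)}{148 - 20}} = \frac{1}{\frac{1}{33006} + 2 \cdot \frac{1}{128} \left(-210\right)} = \frac{1}{\frac{1}{33006} - \frac{105}{32}} = \frac{1}{- \frac{1732799}{528096}} = - \frac{528096}{1732799}$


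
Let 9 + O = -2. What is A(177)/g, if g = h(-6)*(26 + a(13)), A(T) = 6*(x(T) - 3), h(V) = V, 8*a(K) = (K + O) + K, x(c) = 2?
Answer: 8/223 ≈ 0.035874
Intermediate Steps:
O = -11 (O = -9 - 2 = -11)
a(K) = -11/8 + K/4 (a(K) = ((K - 11) + K)/8 = ((-11 + K) + K)/8 = (-11 + 2*K)/8 = -11/8 + K/4)
A(T) = -6 (A(T) = 6*(2 - 3) = 6*(-1) = -6)
g = -669/4 (g = -6*(26 + (-11/8 + (¼)*13)) = -6*(26 + (-11/8 + 13/4)) = -6*(26 + 15/8) = -6*223/8 = -669/4 ≈ -167.25)
A(177)/g = -6/(-669/4) = -6*(-4/669) = 8/223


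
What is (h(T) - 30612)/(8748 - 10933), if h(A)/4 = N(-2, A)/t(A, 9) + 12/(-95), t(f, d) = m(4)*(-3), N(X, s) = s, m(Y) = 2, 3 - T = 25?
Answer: 8720384/622725 ≈ 14.004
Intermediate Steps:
T = -22 (T = 3 - 1*25 = 3 - 25 = -22)
t(f, d) = -6 (t(f, d) = 2*(-3) = -6)
h(A) = -48/95 - 2*A/3 (h(A) = 4*(A/(-6) + 12/(-95)) = 4*(A*(-⅙) + 12*(-1/95)) = 4*(-A/6 - 12/95) = 4*(-12/95 - A/6) = -48/95 - 2*A/3)
(h(T) - 30612)/(8748 - 10933) = ((-48/95 - ⅔*(-22)) - 30612)/(8748 - 10933) = ((-48/95 + 44/3) - 30612)/(-2185) = (4036/285 - 30612)*(-1/2185) = -8720384/285*(-1/2185) = 8720384/622725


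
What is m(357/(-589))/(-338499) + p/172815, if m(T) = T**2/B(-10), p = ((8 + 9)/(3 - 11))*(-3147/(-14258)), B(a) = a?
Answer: -31911584648533/12247747052180351760 ≈ -2.6055e-6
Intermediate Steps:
p = -53499/114064 (p = (17/(-8))*(-3147*(-1/14258)) = (17*(-1/8))*(3147/14258) = -17/8*3147/14258 = -53499/114064 ≈ -0.46903)
m(T) = -T**2/10 (m(T) = T**2/(-10) = T**2*(-1/10) = -T**2/10)
m(357/(-589))/(-338499) + p/172815 = -(357/(-589))**2/10/(-338499) - 53499/114064/172815 = -(357*(-1/589))**2/10*(-1/338499) - 53499/114064*1/172815 = -(-357/589)**2/10*(-1/338499) - 17833/6570656720 = -1/10*127449/346921*(-1/338499) - 17833/6570656720 = -127449/3469210*(-1/338499) - 17833/6570656720 = 2023/18640065330 - 17833/6570656720 = -31911584648533/12247747052180351760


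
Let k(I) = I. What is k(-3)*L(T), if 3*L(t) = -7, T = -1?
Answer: 7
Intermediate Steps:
L(t) = -7/3 (L(t) = (⅓)*(-7) = -7/3)
k(-3)*L(T) = -3*(-7/3) = 7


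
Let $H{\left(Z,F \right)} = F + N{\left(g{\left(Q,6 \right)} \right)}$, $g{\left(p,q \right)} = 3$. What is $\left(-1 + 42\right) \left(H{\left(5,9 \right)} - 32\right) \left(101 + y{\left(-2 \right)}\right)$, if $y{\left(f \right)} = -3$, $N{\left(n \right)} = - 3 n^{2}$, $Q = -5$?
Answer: $-200900$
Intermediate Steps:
$H{\left(Z,F \right)} = -27 + F$ ($H{\left(Z,F \right)} = F - 3 \cdot 3^{2} = F - 27 = -27 + F$)
$\left(-1 + 42\right) \left(H{\left(5,9 \right)} - 32\right) \left(101 + y{\left(-2 \right)}\right) = \left(-1 + 42\right) \left(\left(-27 + 9\right) - 32\right) \left(101 - 3\right) = 41 \left(-18 - 32\right) 98 = 41 \left(-50\right) 98 = \left(-2050\right) 98 = -200900$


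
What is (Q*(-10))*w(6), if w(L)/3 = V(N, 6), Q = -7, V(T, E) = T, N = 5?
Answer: 1050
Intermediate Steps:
w(L) = 15 (w(L) = 3*5 = 15)
(Q*(-10))*w(6) = -7*(-10)*15 = 70*15 = 1050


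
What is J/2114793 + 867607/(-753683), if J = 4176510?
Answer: 437651791993/531294510873 ≈ 0.82375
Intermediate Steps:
J/2114793 + 867607/(-753683) = 4176510/2114793 + 867607/(-753683) = 4176510*(1/2114793) + 867607*(-1/753683) = 1392170/704931 - 867607/753683 = 437651791993/531294510873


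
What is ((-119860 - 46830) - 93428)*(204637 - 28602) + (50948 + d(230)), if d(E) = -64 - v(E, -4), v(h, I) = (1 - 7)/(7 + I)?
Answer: -45789821244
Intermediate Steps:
v(h, I) = -6/(7 + I)
d(E) = -62 (d(E) = -64 - (-6)/(7 - 4) = -64 - (-6)/3 = -64 - 1*(-2) = -64 + 2 = -62)
((-119860 - 46830) - 93428)*(204637 - 28602) + (50948 + d(230)) = ((-119860 - 46830) - 93428)*(204637 - 28602) + (50948 - 62) = (-166690 - 93428)*176035 + 50886 = -260118*176035 + 50886 = -45789872130 + 50886 = -45789821244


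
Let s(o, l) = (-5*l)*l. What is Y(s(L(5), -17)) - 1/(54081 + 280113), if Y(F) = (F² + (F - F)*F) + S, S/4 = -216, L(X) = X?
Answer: 697516683233/334194 ≈ 2.0872e+6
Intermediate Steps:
s(o, l) = -5*l²
S = -864 (S = 4*(-216) = -864)
Y(F) = -864 + F² (Y(F) = (F² + (F - F)*F) - 864 = (F² + 0*F) - 864 = (F² + 0) - 864 = F² - 864 = -864 + F²)
Y(s(L(5), -17)) - 1/(54081 + 280113) = (-864 + (-5*(-17)²)²) - 1/(54081 + 280113) = (-864 + (-5*289)²) - 1/334194 = (-864 + (-1445)²) - 1*1/334194 = (-864 + 2088025) - 1/334194 = 2087161 - 1/334194 = 697516683233/334194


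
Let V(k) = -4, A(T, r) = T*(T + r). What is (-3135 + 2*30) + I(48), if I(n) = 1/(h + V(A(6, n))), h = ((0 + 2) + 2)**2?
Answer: -36899/12 ≈ -3074.9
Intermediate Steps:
h = 16 (h = (2 + 2)**2 = 4**2 = 16)
I(n) = 1/12 (I(n) = 1/(16 - 4) = 1/12)
(-3135 + 2*30) + I(48) = (-3135 + 2*30) + 1/12 = (-3135 + 60) + 1/12 = -3075 + 1/12 = -36899/12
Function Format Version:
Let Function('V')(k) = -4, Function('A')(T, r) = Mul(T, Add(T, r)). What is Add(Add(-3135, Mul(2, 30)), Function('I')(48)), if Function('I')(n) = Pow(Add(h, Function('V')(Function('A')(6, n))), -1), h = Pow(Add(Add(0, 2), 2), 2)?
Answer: Rational(-36899, 12) ≈ -3074.9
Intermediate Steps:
h = 16 (h = Pow(Add(2, 2), 2) = Pow(4, 2) = 16)
Function('I')(n) = Rational(1, 12) (Function('I')(n) = Pow(Add(16, -4), -1) = Pow(12, -1) = Rational(1, 12))
Add(Add(-3135, Mul(2, 30)), Function('I')(48)) = Add(Add(-3135, Mul(2, 30)), Rational(1, 12)) = Add(Add(-3135, 60), Rational(1, 12)) = Add(-3075, Rational(1, 12)) = Rational(-36899, 12)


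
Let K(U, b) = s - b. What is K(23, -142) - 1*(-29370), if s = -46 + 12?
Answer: 29478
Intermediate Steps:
s = -34
K(U, b) = -34 - b
K(23, -142) - 1*(-29370) = (-34 - 1*(-142)) - 1*(-29370) = (-34 + 142) + 29370 = 108 + 29370 = 29478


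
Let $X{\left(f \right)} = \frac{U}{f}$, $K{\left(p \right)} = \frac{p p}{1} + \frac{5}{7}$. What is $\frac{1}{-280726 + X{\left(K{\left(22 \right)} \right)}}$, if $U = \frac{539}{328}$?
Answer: $- \frac{1112904}{312421084531} \approx -3.5622 \cdot 10^{-6}$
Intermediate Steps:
$K{\left(p \right)} = \frac{5}{7} + p^{2}$ ($K{\left(p \right)} = p^{2} \cdot 1 + 5 \cdot \frac{1}{7} = p^{2} + \frac{5}{7} = \frac{5}{7} + p^{2}$)
$U = \frac{539}{328}$ ($U = 539 \cdot \frac{1}{328} = \frac{539}{328} \approx 1.6433$)
$X{\left(f \right)} = \frac{539}{328 f}$
$\frac{1}{-280726 + X{\left(K{\left(22 \right)} \right)}} = \frac{1}{-280726 + \frac{539}{328 \left(\frac{5}{7} + 22^{2}\right)}} = \frac{1}{-280726 + \frac{539}{328 \left(\frac{5}{7} + 484\right)}} = \frac{1}{-280726 + \frac{539}{328 \cdot \frac{3393}{7}}} = \frac{1}{-280726 + \frac{539}{328} \cdot \frac{7}{3393}} = \frac{1}{-280726 + \frac{3773}{1112904}} = \frac{1}{- \frac{312421084531}{1112904}} = - \frac{1112904}{312421084531}$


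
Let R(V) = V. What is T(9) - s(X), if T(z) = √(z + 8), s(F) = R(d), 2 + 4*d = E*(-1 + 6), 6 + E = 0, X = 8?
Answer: 8 + √17 ≈ 12.123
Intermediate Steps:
E = -6 (E = -6 + 0 = -6)
d = -8 (d = -½ + (-6*(-1 + 6))/4 = -½ + (-6*5)/4 = -½ + (¼)*(-30) = -½ - 15/2 = -8)
s(F) = -8
T(z) = √(8 + z)
T(9) - s(X) = √(8 + 9) - 1*(-8) = √17 + 8 = 8 + √17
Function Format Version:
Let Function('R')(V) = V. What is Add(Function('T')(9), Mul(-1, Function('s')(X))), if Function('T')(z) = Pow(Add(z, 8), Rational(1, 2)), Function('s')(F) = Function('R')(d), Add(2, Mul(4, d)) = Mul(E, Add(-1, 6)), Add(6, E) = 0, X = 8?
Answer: Add(8, Pow(17, Rational(1, 2))) ≈ 12.123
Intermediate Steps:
E = -6 (E = Add(-6, 0) = -6)
d = -8 (d = Add(Rational(-1, 2), Mul(Rational(1, 4), Mul(-6, Add(-1, 6)))) = Add(Rational(-1, 2), Mul(Rational(1, 4), Mul(-6, 5))) = Add(Rational(-1, 2), Mul(Rational(1, 4), -30)) = Add(Rational(-1, 2), Rational(-15, 2)) = -8)
Function('s')(F) = -8
Function('T')(z) = Pow(Add(8, z), Rational(1, 2))
Add(Function('T')(9), Mul(-1, Function('s')(X))) = Add(Pow(Add(8, 9), Rational(1, 2)), Mul(-1, -8)) = Add(Pow(17, Rational(1, 2)), 8) = Add(8, Pow(17, Rational(1, 2)))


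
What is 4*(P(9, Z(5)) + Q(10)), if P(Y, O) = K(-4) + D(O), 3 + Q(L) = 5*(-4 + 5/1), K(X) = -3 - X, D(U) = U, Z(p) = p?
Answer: 32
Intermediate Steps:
Q(L) = 2 (Q(L) = -3 + 5*(-4 + 5/1) = -3 + 5*(-4 + 5*1) = -3 + 5*(-4 + 5) = -3 + 5*1 = -3 + 5 = 2)
P(Y, O) = 1 + O (P(Y, O) = (-3 - 1*(-4)) + O = (-3 + 4) + O = 1 + O)
4*(P(9, Z(5)) + Q(10)) = 4*((1 + 5) + 2) = 4*(6 + 2) = 4*8 = 32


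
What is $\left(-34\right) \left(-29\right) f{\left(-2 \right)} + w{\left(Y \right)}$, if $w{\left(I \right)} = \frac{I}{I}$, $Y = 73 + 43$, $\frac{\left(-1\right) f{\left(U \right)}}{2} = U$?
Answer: $3945$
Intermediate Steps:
$f{\left(U \right)} = - 2 U$
$Y = 116$
$w{\left(I \right)} = 1$
$\left(-34\right) \left(-29\right) f{\left(-2 \right)} + w{\left(Y \right)} = \left(-34\right) \left(-29\right) \left(\left(-2\right) \left(-2\right)\right) + 1 = 986 \cdot 4 + 1 = 3944 + 1 = 3945$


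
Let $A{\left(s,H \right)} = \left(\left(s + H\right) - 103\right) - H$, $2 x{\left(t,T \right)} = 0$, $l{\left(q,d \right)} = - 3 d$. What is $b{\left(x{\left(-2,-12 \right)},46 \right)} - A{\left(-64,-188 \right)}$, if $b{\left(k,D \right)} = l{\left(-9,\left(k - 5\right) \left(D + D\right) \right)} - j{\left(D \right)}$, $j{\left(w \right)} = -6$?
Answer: $1553$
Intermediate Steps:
$x{\left(t,T \right)} = 0$ ($x{\left(t,T \right)} = \frac{1}{2} \cdot 0 = 0$)
$b{\left(k,D \right)} = 6 - 6 D \left(-5 + k\right)$ ($b{\left(k,D \right)} = - 3 \left(k - 5\right) \left(D + D\right) - -6 = - 3 \left(-5 + k\right) 2 D + 6 = - 3 \cdot 2 D \left(-5 + k\right) + 6 = - 6 D \left(-5 + k\right) + 6 = 6 - 6 D \left(-5 + k\right)$)
$A{\left(s,H \right)} = -103 + s$ ($A{\left(s,H \right)} = \left(\left(H + s\right) - 103\right) - H = \left(-103 + H + s\right) - H = -103 + s$)
$b{\left(x{\left(-2,-12 \right)},46 \right)} - A{\left(-64,-188 \right)} = \left(6 - 276 \left(-5 + 0\right)\right) - \left(-103 - 64\right) = \left(6 - 276 \left(-5\right)\right) - -167 = \left(6 + 1380\right) + 167 = 1386 + 167 = 1553$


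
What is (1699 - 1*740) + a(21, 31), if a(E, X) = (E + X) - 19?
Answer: 992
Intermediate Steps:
a(E, X) = -19 + E + X
(1699 - 1*740) + a(21, 31) = (1699 - 1*740) + (-19 + 21 + 31) = (1699 - 740) + 33 = 959 + 33 = 992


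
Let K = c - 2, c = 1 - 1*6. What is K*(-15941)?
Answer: 111587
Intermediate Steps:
c = -5 (c = 1 - 6 = -5)
K = -7 (K = -5 - 2 = -7)
K*(-15941) = -7*(-15941) = 111587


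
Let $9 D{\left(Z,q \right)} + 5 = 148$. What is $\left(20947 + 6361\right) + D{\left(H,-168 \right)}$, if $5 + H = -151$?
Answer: $\frac{245915}{9} \approx 27324.0$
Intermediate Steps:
$H = -156$ ($H = -5 - 151 = -156$)
$D{\left(Z,q \right)} = \frac{143}{9}$ ($D{\left(Z,q \right)} = - \frac{5}{9} + \frac{1}{9} \cdot 148 = - \frac{5}{9} + \frac{148}{9} = \frac{143}{9}$)
$\left(20947 + 6361\right) + D{\left(H,-168 \right)} = \left(20947 + 6361\right) + \frac{143}{9} = 27308 + \frac{143}{9} = \frac{245915}{9}$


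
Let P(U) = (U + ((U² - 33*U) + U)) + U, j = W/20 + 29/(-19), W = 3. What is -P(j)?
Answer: -6235729/144400 ≈ -43.184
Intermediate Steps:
j = -523/380 (j = 3/20 + 29/(-19) = 3*(1/20) + 29*(-1/19) = 3/20 - 29/19 = -523/380 ≈ -1.3763)
P(U) = U² - 30*U (P(U) = (U + (U² - 32*U)) + U = (U² - 31*U) + U = U² - 30*U)
-P(j) = -(-523)*(-30 - 523/380)/380 = -(-523)*(-11923)/(380*380) = -1*6235729/144400 = -6235729/144400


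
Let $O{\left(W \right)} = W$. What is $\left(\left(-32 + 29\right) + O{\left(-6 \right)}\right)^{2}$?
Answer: $81$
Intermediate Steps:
$\left(\left(-32 + 29\right) + O{\left(-6 \right)}\right)^{2} = \left(\left(-32 + 29\right) - 6\right)^{2} = \left(-3 - 6\right)^{2} = \left(-9\right)^{2} = 81$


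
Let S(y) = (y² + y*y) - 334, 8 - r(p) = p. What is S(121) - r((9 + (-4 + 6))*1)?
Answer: 28951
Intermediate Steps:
r(p) = 8 - p
S(y) = -334 + 2*y² (S(y) = (y² + y²) - 334 = 2*y² - 334 = -334 + 2*y²)
S(121) - r((9 + (-4 + 6))*1) = (-334 + 2*121²) - (8 - (9 + (-4 + 6))) = (-334 + 2*14641) - (8 - (9 + 2)) = (-334 + 29282) - (8 - 11) = 28948 - (8 - 1*11) = 28948 - (8 - 11) = 28948 - 1*(-3) = 28948 + 3 = 28951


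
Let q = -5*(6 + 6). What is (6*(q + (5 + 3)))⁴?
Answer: 9475854336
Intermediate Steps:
q = -60 (q = -5*12 = -60)
(6*(q + (5 + 3)))⁴ = (6*(-60 + (5 + 3)))⁴ = (6*(-60 + 8))⁴ = (6*(-52))⁴ = (-312)⁴ = 9475854336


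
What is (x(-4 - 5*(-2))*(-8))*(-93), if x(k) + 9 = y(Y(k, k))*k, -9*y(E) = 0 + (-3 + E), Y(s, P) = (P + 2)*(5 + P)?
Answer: -48856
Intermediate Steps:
Y(s, P) = (2 + P)*(5 + P)
y(E) = ⅓ - E/9 (y(E) = -(0 + (-3 + E))/9 = -(-3 + E)/9 = ⅓ - E/9)
x(k) = -9 + k*(-7/9 - 7*k/9 - k²/9) (x(k) = -9 + (⅓ - (10 + k² + 7*k)/9)*k = -9 + (⅓ + (-10/9 - 7*k/9 - k²/9))*k = -9 + (-7/9 - 7*k/9 - k²/9)*k = -9 + k*(-7/9 - 7*k/9 - k²/9))
(x(-4 - 5*(-2))*(-8))*(-93) = ((-9 - (-4 - 5*(-2))*(7 + (-4 - 5*(-2))² + 7*(-4 - 5*(-2)))/9)*(-8))*(-93) = ((-9 - (-4 + 10)*(7 + (-4 + 10)² + 7*(-4 + 10))/9)*(-8))*(-93) = ((-9 - ⅑*6*(7 + 6² + 7*6))*(-8))*(-93) = ((-9 - ⅑*6*(7 + 36 + 42))*(-8))*(-93) = ((-9 - ⅑*6*85)*(-8))*(-93) = ((-9 - 170/3)*(-8))*(-93) = -197/3*(-8)*(-93) = (1576/3)*(-93) = -48856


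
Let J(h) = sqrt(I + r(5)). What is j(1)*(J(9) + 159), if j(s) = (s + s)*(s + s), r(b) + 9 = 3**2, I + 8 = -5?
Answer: 636 + 4*I*sqrt(13) ≈ 636.0 + 14.422*I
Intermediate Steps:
I = -13 (I = -8 - 5 = -13)
r(b) = 0 (r(b) = -9 + 3**2 = -9 + 9 = 0)
J(h) = I*sqrt(13) (J(h) = sqrt(-13 + 0) = sqrt(-13) = I*sqrt(13))
j(s) = 4*s**2 (j(s) = (2*s)*(2*s) = 4*s**2)
j(1)*(J(9) + 159) = (4*1**2)*(I*sqrt(13) + 159) = (4*1)*(159 + I*sqrt(13)) = 4*(159 + I*sqrt(13)) = 636 + 4*I*sqrt(13)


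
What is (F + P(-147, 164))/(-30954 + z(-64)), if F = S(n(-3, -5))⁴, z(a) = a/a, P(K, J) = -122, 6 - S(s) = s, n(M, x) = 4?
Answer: 106/30953 ≈ 0.0034245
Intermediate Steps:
S(s) = 6 - s
z(a) = 1
F = 16 (F = (6 - 1*4)⁴ = (6 - 4)⁴ = 2⁴ = 16)
(F + P(-147, 164))/(-30954 + z(-64)) = (16 - 122)/(-30954 + 1) = -106/(-30953) = -106*(-1/30953) = 106/30953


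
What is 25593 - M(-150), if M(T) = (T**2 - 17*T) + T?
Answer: 693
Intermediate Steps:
M(T) = T**2 - 16*T
25593 - M(-150) = 25593 - (-150)*(-16 - 150) = 25593 - (-150)*(-166) = 25593 - 1*24900 = 25593 - 24900 = 693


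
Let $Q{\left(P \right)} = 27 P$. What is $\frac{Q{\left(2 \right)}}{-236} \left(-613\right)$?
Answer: $\frac{16551}{118} \approx 140.26$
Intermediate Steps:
$\frac{Q{\left(2 \right)}}{-236} \left(-613\right) = \frac{27 \cdot 2}{-236} \left(-613\right) = 54 \left(- \frac{1}{236}\right) \left(-613\right) = \left(- \frac{27}{118}\right) \left(-613\right) = \frac{16551}{118}$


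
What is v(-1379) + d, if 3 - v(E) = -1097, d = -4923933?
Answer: -4922833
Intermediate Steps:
v(E) = 1100 (v(E) = 3 - 1*(-1097) = 3 + 1097 = 1100)
v(-1379) + d = 1100 - 4923933 = -4922833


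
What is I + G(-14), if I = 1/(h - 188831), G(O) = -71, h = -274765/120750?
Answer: -323782999963/4560323603 ≈ -71.000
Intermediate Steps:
h = -54953/24150 (h = -274765*1/120750 = -54953/24150 ≈ -2.2755)
I = -24150/4560323603 (I = 1/(-54953/24150 - 188831) = 1/(-4560323603/24150) = -24150/4560323603 ≈ -5.2957e-6)
I + G(-14) = -24150/4560323603 - 71 = -323782999963/4560323603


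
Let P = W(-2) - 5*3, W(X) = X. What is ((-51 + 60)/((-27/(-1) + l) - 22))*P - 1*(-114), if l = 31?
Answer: 439/4 ≈ 109.75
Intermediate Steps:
P = -17 (P = -2 - 5*3 = -2 - 15 = -17)
((-51 + 60)/((-27/(-1) + l) - 22))*P - 1*(-114) = ((-51 + 60)/((-27/(-1) + 31) - 22))*(-17) - 1*(-114) = (9/((-27*(-1) + 31) - 22))*(-17) + 114 = (9/((27 + 31) - 22))*(-17) + 114 = (9/(58 - 22))*(-17) + 114 = (9/36)*(-17) + 114 = (9*(1/36))*(-17) + 114 = (1/4)*(-17) + 114 = -17/4 + 114 = 439/4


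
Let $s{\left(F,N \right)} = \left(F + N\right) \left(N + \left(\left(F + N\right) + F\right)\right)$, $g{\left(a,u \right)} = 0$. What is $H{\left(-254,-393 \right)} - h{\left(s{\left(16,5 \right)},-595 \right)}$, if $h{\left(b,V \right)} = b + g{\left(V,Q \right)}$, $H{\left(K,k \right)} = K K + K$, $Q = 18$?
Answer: $63380$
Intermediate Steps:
$H{\left(K,k \right)} = K + K^{2}$ ($H{\left(K,k \right)} = K^{2} + K = K + K^{2}$)
$s{\left(F,N \right)} = \left(F + N\right) \left(2 F + 2 N\right)$ ($s{\left(F,N \right)} = \left(F + N\right) \left(N + \left(N + 2 F\right)\right) = \left(F + N\right) \left(2 F + 2 N\right)$)
$h{\left(b,V \right)} = b$ ($h{\left(b,V \right)} = b + 0 = b$)
$H{\left(-254,-393 \right)} - h{\left(s{\left(16,5 \right)},-595 \right)} = - 254 \left(1 - 254\right) - \left(2 \cdot 16^{2} + 2 \cdot 5^{2} + 4 \cdot 16 \cdot 5\right) = \left(-254\right) \left(-253\right) - \left(2 \cdot 256 + 2 \cdot 25 + 320\right) = 64262 - \left(512 + 50 + 320\right) = 64262 - 882 = 63380$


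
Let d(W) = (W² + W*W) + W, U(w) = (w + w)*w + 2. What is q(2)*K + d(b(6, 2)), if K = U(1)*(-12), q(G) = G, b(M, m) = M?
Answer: -18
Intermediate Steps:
U(w) = 2 + 2*w² (U(w) = (2*w)*w + 2 = 2*w² + 2 = 2 + 2*w²)
d(W) = W + 2*W² (d(W) = (W² + W²) + W = 2*W² + W = W + 2*W²)
K = -48 (K = (2 + 2*1²)*(-12) = (2 + 2*1)*(-12) = (2 + 2)*(-12) = 4*(-12) = -48)
q(2)*K + d(b(6, 2)) = 2*(-48) + 6*(1 + 2*6) = -96 + 6*(1 + 12) = -96 + 6*13 = -96 + 78 = -18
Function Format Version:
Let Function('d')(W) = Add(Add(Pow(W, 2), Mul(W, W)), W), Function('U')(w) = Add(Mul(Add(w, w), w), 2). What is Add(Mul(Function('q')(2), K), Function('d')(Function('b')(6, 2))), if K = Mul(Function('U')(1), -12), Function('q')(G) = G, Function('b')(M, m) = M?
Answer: -18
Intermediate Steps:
Function('U')(w) = Add(2, Mul(2, Pow(w, 2))) (Function('U')(w) = Add(Mul(Mul(2, w), w), 2) = Add(Mul(2, Pow(w, 2)), 2) = Add(2, Mul(2, Pow(w, 2))))
Function('d')(W) = Add(W, Mul(2, Pow(W, 2))) (Function('d')(W) = Add(Add(Pow(W, 2), Pow(W, 2)), W) = Add(Mul(2, Pow(W, 2)), W) = Add(W, Mul(2, Pow(W, 2))))
K = -48 (K = Mul(Add(2, Mul(2, Pow(1, 2))), -12) = Mul(Add(2, Mul(2, 1)), -12) = Mul(Add(2, 2), -12) = Mul(4, -12) = -48)
Add(Mul(Function('q')(2), K), Function('d')(Function('b')(6, 2))) = Add(Mul(2, -48), Mul(6, Add(1, Mul(2, 6)))) = Add(-96, Mul(6, Add(1, 12))) = Add(-96, Mul(6, 13)) = Add(-96, 78) = -18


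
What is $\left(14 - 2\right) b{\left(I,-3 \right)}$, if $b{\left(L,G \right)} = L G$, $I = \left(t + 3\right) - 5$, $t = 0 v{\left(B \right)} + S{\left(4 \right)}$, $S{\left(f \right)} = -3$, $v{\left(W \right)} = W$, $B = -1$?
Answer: $180$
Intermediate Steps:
$t = -3$ ($t = 0 \left(-1\right) - 3 = 0 - 3 = -3$)
$I = -5$ ($I = \left(-3 + 3\right) - 5 = 0 - 5 = -5$)
$b{\left(L,G \right)} = G L$
$\left(14 - 2\right) b{\left(I,-3 \right)} = \left(14 - 2\right) \left(\left(-3\right) \left(-5\right)\right) = 12 \cdot 15 = 180$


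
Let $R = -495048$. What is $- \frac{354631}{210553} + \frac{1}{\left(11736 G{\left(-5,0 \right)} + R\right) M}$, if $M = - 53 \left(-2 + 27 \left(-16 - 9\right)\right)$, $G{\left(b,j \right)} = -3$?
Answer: $- \frac{6747250378857769}{4006005704451408} \approx -1.6843$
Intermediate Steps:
$M = 35881$ ($M = - 53 \left(-2 + 27 \left(-25\right)\right) = - 53 \left(-2 - 675\right) = \left(-53\right) \left(-677\right) = 35881$)
$- \frac{354631}{210553} + \frac{1}{\left(11736 G{\left(-5,0 \right)} + R\right) M} = - \frac{354631}{210553} + \frac{1}{\left(11736 \left(-3\right) - 495048\right) 35881} = \left(-354631\right) \frac{1}{210553} + \frac{1}{-35208 - 495048} \cdot \frac{1}{35881} = - \frac{354631}{210553} + \frac{1}{-530256} \cdot \frac{1}{35881} = - \frac{354631}{210553} - \frac{1}{19026115536} = - \frac{6747250378857769}{4006005704451408}$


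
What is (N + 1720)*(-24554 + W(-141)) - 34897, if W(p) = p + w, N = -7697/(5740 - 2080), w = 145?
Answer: -15448592167/366 ≈ -4.2209e+7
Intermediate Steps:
N = -7697/3660 ≈ -2.1030
W(p) = 145 + p (W(p) = p + 145 = 145 + p)
(N + 1720)*(-24554 + W(-141)) - 34897 = (-7697/3660 + 1720)*(-24554 + (145 - 141)) - 34897 = 6287503*(-24554 + 4)/3660 - 34897 = (6287503/3660)*(-24550) - 34897 = -15435819865/366 - 34897 = -15448592167/366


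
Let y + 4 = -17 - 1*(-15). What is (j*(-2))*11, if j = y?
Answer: 132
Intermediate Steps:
y = -6 (y = -4 + (-17 - 1*(-15)) = -4 + (-17 + 15) = -4 - 2 = -6)
j = -6
(j*(-2))*11 = -6*(-2)*11 = 12*11 = 132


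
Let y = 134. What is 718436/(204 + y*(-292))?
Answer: -179609/9731 ≈ -18.457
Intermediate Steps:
718436/(204 + y*(-292)) = 718436/(204 + 134*(-292)) = 718436/(204 - 39128) = 718436/(-38924) = 718436*(-1/38924) = -179609/9731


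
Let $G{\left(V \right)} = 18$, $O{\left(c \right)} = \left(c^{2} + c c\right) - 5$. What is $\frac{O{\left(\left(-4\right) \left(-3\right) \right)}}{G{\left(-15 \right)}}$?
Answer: $\frac{283}{18} \approx 15.722$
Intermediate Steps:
$O{\left(c \right)} = -5 + 2 c^{2}$ ($O{\left(c \right)} = \left(c^{2} + c^{2}\right) - 5 = 2 c^{2} - 5 = -5 + 2 c^{2}$)
$\frac{O{\left(\left(-4\right) \left(-3\right) \right)}}{G{\left(-15 \right)}} = \frac{-5 + 2 \left(\left(-4\right) \left(-3\right)\right)^{2}}{18} = \left(-5 + 2 \cdot 12^{2}\right) \frac{1}{18} = \left(-5 + 2 \cdot 144\right) \frac{1}{18} = \left(-5 + 288\right) \frac{1}{18} = 283 \cdot \frac{1}{18} = \frac{283}{18}$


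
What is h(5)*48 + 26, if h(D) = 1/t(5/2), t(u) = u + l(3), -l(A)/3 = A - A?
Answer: 226/5 ≈ 45.200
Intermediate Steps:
l(A) = 0 (l(A) = -3*(A - A) = -3*0 = 0)
t(u) = u (t(u) = u + 0 = u)
h(D) = 2/5 (h(D) = 1/(5/2) = 2/5)
h(5)*48 + 26 = (2/5)*48 + 26 = 96/5 + 26 = 226/5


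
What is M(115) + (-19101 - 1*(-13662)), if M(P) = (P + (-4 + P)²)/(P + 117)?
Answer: -312353/58 ≈ -5385.4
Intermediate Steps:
M(P) = (P + (-4 + P)²)/(117 + P)
M(115) + (-19101 - 1*(-13662)) = (115 + (-4 + 115)²)/(117 + 115) + (-19101 - 1*(-13662)) = (115 + 111²)/232 + (-19101 + 13662) = (115 + 12321)/232 - 5439 = (1/232)*12436 - 5439 = 3109/58 - 5439 = -312353/58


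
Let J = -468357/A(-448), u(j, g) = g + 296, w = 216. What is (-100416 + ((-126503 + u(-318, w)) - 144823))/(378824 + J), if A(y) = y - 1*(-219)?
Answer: -85011670/87219053 ≈ -0.97469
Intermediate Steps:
A(y) = 219 + y (A(y) = y + 219 = 219 + y)
u(j, g) = 296 + g
J = 468357/229 (J = -468357/(219 - 448) = -468357/(-229) = -468357*(-1/229) = 468357/229 ≈ 2045.2)
(-100416 + ((-126503 + u(-318, w)) - 144823))/(378824 + J) = (-100416 + ((-126503 + (296 + 216)) - 144823))/(378824 + 468357/229) = (-100416 + ((-126503 + 512) - 144823))/(87219053/229) = (-100416 + (-125991 - 144823))*(229/87219053) = (-100416 - 270814)*(229/87219053) = -371230*229/87219053 = -85011670/87219053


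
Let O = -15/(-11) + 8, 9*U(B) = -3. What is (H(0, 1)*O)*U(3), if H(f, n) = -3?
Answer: 103/11 ≈ 9.3636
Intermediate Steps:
U(B) = -⅓ (U(B) = (⅑)*(-3) = -⅓)
O = 103/11 (O = -15*(-1/11) + 8 = 15/11 + 8 = 103/11 ≈ 9.3636)
(H(0, 1)*O)*U(3) = -3*103/11*(-⅓) = -309/11*(-⅓) = 103/11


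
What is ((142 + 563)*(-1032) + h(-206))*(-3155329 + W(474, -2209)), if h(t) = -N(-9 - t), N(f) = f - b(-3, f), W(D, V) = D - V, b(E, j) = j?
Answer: 2293739123760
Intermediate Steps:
N(f) = 0 (N(f) = f - f = 0)
h(t) = 0 (h(t) = -1*0 = 0)
((142 + 563)*(-1032) + h(-206))*(-3155329 + W(474, -2209)) = ((142 + 563)*(-1032) + 0)*(-3155329 + (474 - 1*(-2209))) = (705*(-1032) + 0)*(-3155329 + (474 + 2209)) = (-727560 + 0)*(-3155329 + 2683) = -727560*(-3152646) = 2293739123760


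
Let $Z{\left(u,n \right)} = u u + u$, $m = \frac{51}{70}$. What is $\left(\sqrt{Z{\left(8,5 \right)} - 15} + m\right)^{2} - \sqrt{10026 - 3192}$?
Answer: $\frac{281901}{4900} - \sqrt{6834} + \frac{51 \sqrt{57}}{35} \approx -14.136$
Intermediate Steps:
$m = \frac{51}{70}$ ($m = 51 \cdot \frac{1}{70} = \frac{51}{70} \approx 0.72857$)
$Z{\left(u,n \right)} = u + u^{2}$ ($Z{\left(u,n \right)} = u^{2} + u = u + u^{2}$)
$\left(\sqrt{Z{\left(8,5 \right)} - 15} + m\right)^{2} - \sqrt{10026 - 3192} = \left(\sqrt{8 \left(1 + 8\right) - 15} + \frac{51}{70}\right)^{2} - \sqrt{10026 - 3192} = \left(\sqrt{8 \cdot 9 - 15} + \frac{51}{70}\right)^{2} - \sqrt{6834} = \left(\sqrt{72 - 15} + \frac{51}{70}\right)^{2} - \sqrt{6834} = \left(\sqrt{57} + \frac{51}{70}\right)^{2} - \sqrt{6834} = \left(\frac{51}{70} + \sqrt{57}\right)^{2} - \sqrt{6834}$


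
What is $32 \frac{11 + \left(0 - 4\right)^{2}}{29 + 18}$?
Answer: $\frac{864}{47} \approx 18.383$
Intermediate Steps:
$32 \frac{11 + \left(0 - 4\right)^{2}}{29 + 18} = 32 \frac{11 + \left(-4\right)^{2}}{47} = 32 \left(11 + 16\right) \frac{1}{47} = 32 \cdot 27 \cdot \frac{1}{47} = 32 \cdot \frac{27}{47} = \frac{864}{47}$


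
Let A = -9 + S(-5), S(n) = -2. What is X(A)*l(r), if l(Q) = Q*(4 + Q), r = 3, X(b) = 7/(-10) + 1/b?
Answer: -1827/110 ≈ -16.609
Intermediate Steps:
A = -11 (A = -9 - 2 = -11)
X(b) = -7/10 + 1/b (X(b) = 7*(-⅒) + 1/b = -7/10 + 1/b)
X(A)*l(r) = (-7/10 + 1/(-11))*(3*(4 + 3)) = (-7/10 - 1/11)*(3*7) = -87/110*21 = -1827/110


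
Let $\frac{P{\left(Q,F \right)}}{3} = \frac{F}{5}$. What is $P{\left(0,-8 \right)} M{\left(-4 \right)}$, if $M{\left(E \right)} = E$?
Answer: $\frac{96}{5} \approx 19.2$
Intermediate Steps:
$P{\left(Q,F \right)} = \frac{3 F}{5}$ ($P{\left(Q,F \right)} = 3 \frac{F}{5} = \frac{3 F}{5}$)
$P{\left(0,-8 \right)} M{\left(-4 \right)} = \frac{3}{5} \left(-8\right) \left(-4\right) = \left(- \frac{24}{5}\right) \left(-4\right) = \frac{96}{5}$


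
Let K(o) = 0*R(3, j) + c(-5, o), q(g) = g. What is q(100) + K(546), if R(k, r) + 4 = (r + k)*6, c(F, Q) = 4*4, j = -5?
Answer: 116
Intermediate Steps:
c(F, Q) = 16
R(k, r) = -4 + 6*k + 6*r (R(k, r) = -4 + (r + k)*6 = -4 + (k + r)*6 = -4 + (6*k + 6*r) = -4 + 6*k + 6*r)
K(o) = 16 (K(o) = 0*(-4 + 6*3 + 6*(-5)) + 16 = 0*(-4 + 18 - 30) + 16 = 0*(-16) + 16 = 0 + 16 = 16)
q(100) + K(546) = 100 + 16 = 116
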